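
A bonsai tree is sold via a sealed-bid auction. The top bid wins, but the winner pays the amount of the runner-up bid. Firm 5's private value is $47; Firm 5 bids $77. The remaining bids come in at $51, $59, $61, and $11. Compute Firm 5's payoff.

-$14

Highest competing bid: $61.
Firm 5's bid $77 is the highest overall, so Firm 5 wins and pays the second-highest bid, $61.
Payoff = value − price = $47 − $61 = -$14.
Overbidding won the item at a price above value — truthful bidding would have avoided this loss.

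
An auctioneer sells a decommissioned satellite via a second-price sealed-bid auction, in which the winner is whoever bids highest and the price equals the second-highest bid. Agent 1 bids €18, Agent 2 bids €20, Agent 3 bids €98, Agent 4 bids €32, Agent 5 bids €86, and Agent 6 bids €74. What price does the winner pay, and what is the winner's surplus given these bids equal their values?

The winner pays €86 for a surplus of €12.

Ranking the bids: Agent 3 €98, then Agent 5 €86, then Agent 6 €74, then Agent 4 €32, then Agent 2 €20, then Agent 1 €18.
Agent 3 is the highest bidder, so Agent 3 wins.
Under the second-price rule, the price is the second-highest bid: €86.
Surplus = €98 − €86 = €12.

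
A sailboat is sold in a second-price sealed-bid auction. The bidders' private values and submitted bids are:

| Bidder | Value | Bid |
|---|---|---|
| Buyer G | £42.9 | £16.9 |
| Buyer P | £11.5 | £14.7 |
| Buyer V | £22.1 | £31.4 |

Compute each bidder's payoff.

Payoffs: Buyer G £0.0, Buyer P £0.0, Buyer V £5.2.

Ranking the bids: Buyer V £31.4; Buyer G £16.9; Buyer P £14.7.
Buyer V has the top bid and wins; the price is the second-highest bid, £16.9.
Buyer V's payoff = £22.1 − £16.9 = £5.2. All other bidders lose, so their payoff is 0.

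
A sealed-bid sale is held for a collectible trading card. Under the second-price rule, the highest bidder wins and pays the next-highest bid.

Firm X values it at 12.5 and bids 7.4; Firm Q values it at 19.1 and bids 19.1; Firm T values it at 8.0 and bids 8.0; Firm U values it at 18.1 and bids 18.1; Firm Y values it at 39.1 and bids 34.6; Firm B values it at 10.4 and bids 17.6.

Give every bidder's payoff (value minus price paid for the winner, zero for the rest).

Bids in descending order: Firm Y 34.6; Firm Q 19.1; Firm U 18.1; Firm B 17.6; Firm T 8.0; Firm X 7.4.
Firm Y has the top bid and wins; the price is the second-highest bid, 19.1.
Firm Y's payoff = 39.1 − 19.1 = 20.0. All other bidders lose, so their payoff is 0.

Firm X 0.0, Firm Q 0.0, Firm T 0.0, Firm U 0.0, Firm Y 20.0, Firm B 0.0.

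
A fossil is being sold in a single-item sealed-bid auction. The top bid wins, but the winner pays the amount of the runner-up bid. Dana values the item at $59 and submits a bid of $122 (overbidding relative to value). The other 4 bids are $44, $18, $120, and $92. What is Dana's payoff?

Highest competing bid: $120.
Dana's bid $122 is the highest overall, so Dana wins and pays the second-highest bid, $120.
Payoff = value − price = $59 − $120 = -$61.
Overbidding won the item at a price above value — truthful bidding would have avoided this loss.

Dana's payoff: -$61.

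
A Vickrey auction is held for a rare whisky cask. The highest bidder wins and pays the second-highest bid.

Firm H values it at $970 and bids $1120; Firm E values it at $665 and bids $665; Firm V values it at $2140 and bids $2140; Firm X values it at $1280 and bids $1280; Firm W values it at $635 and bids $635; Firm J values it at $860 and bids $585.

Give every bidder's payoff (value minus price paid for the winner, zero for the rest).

Payoffs: Firm H $0, Firm E $0, Firm V $860, Firm X $0, Firm W $0, Firm J $0.

Ordered from highest: Firm V $2140; Firm X $1280; Firm H $1120; Firm E $665; Firm W $635; Firm J $585.
Firm V has the top bid and wins; the price is the second-highest bid, $1280.
Firm V's payoff = $2140 − $1280 = $860. All other bidders lose, so their payoff is 0.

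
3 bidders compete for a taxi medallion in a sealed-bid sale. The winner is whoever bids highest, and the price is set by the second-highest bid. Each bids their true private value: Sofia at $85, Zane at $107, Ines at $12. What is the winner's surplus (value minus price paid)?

Winner's surplus: $22.

Sorted high to low: Zane $107, then Sofia $85, then Ines $12.
Zane wins with the top bid and pays the second-highest, $85.
Surplus = $107 − $85 = $22.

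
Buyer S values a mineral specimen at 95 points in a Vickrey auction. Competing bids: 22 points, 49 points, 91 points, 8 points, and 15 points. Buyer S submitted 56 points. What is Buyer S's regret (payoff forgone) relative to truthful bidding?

Payoff forgone: 4 points.

The highest competing bid is 91 points.
Bidding truthfully at 95 points: Buyer S has the top bid, wins, and pays the second-highest bid 91 points. Payoff = 95 points − 91 points = 4 points.
Bidding 56 points: the top bid is 91 points (a rival), so Buyer S loses. Payoff = 0 points.
Regret = truthful payoff − actual payoff = 4 points − 0 points = 4 points.
Deviating from a truthful bid can only lose payoff in a second-price auction — never gain.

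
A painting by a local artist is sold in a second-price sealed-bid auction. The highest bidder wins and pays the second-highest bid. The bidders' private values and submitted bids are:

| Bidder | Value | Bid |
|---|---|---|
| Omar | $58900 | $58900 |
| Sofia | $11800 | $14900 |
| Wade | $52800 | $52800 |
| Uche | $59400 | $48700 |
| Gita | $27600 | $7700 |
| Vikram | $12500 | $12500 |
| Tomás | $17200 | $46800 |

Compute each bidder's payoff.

Ranking the bids: Omar $58900, then Wade $52800, then Uche $48700, then Tomás $46800, then Sofia $14900, then Vikram $12500, then Gita $7700.
Omar has the top bid and wins; the price is the second-highest bid, $52800.
Omar's payoff = $58900 − $52800 = $6100. All other bidders lose, so their payoff is 0.

Payoffs: Omar $6100, Sofia $0, Wade $0, Uche $0, Gita $0, Vikram $0, Tomás $0.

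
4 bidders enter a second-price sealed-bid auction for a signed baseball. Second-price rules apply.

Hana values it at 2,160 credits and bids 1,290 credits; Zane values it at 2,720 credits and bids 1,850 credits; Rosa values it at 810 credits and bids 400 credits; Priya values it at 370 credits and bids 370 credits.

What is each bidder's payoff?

Hana 0 credits, Zane 1,430 credits, Rosa 0 credits, Priya 0 credits.

Bids in descending order: Zane 1,850 credits; Hana 1,290 credits; Rosa 400 credits; Priya 370 credits.
Zane has the top bid and wins; the price is the second-highest bid, 1,290 credits.
Zane's payoff = 2,720 credits − 1,290 credits = 1,430 credits. All other bidders lose, so their payoff is 0.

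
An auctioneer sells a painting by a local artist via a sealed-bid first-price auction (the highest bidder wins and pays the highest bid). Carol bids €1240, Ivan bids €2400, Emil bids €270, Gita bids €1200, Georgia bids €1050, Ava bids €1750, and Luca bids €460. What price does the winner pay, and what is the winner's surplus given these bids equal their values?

Ordered from highest: Ivan €2400, then Ava €1750, then Carol €1240, then Gita €1200, then Georgia €1050, then Luca €460, then Emil €270.
Ivan is the highest bidder, so Ivan wins.
Under the first-price rule, the price is the highest bid: €2400.
Surplus = €2400 − €2400 = €0.

Price €2400; surplus €0.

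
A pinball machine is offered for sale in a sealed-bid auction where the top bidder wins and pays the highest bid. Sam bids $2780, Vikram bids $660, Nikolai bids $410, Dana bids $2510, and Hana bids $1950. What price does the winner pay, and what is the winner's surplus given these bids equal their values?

Price $2780; surplus $0.

Sorted high to low: Sam $2780, then Dana $2510, then Hana $1950, then Vikram $660, then Nikolai $410.
Sam is the highest bidder, so Sam wins.
Under the first-price rule, the price is the highest bid: $2780.
Surplus = $2780 − $2780 = $0.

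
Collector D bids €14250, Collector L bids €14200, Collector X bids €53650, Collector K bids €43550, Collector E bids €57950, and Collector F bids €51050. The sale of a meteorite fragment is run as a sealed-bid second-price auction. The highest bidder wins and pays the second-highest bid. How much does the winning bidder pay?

Price paid: €53650.

Sorted high to low: Collector E €57950; Collector X €53650; Collector F €51050; Collector K €43550; Collector D €14250; Collector L €14200.
Collector E has the highest bid, so Collector E wins.
The second-highest bid is €53650, so that is what Collector E pays.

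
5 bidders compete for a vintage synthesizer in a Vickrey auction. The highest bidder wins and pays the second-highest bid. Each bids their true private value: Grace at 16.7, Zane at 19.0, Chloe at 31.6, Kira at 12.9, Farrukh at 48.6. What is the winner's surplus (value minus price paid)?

Sorted high to low: Farrukh 48.6, then Chloe 31.6, then Zane 19.0, then Grace 16.7, then Kira 12.9.
Farrukh wins with the top bid and pays the second-highest, 31.6.
Surplus = 48.6 − 31.6 = 17.0.

17.0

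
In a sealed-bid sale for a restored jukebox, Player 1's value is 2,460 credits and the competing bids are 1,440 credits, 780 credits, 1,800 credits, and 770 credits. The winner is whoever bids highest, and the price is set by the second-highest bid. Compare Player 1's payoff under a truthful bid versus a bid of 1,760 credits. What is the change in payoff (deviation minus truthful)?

The highest competing bid is 1,800 credits.
Bidding truthfully at 2,460 credits: Player 1 has the top bid, wins, and pays the second-highest bid 1,800 credits. Payoff = 2,460 credits − 1,800 credits = 660 credits.
Bidding 1,760 credits: the top bid is 1,800 credits (a rival), so Player 1 loses. Payoff = 0 credits.
Change = 0 credits − 660 credits = -660 credits.

Change in payoff: -660 credits.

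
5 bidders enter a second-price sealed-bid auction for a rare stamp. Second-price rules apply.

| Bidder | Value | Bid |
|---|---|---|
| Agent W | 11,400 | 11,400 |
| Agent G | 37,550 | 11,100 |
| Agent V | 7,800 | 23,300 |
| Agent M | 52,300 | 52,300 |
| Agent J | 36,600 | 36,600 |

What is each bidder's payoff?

Ranking the bids: Agent M 52,300; Agent J 36,600; Agent V 23,300; Agent W 11,400; Agent G 11,100.
Agent M has the top bid and wins; the price is the second-highest bid, 36,600.
Agent M's payoff = 52,300 − 36,600 = 15,700. All other bidders lose, so their payoff is 0.

Agent W 0, Agent G 0, Agent V 0, Agent M 15,700, Agent J 0.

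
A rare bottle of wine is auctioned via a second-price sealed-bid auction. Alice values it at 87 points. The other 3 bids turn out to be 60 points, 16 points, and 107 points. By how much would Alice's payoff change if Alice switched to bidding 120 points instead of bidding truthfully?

The highest competing bid is 107 points.
Bidding truthfully at 87 points: the top bid is 107 points (a rival), so Alice loses. Payoff = 0 points.
Bidding 120 points: Alice has the top bid, wins, and pays the second-highest bid 107 points. Payoff = 87 points − 107 points = -20 points.
Change = -20 points − 0 points = -20 points.
This is the dominant-strategy logic: truthful bidding weakly beats any alternative.

Payoff change: -20 points.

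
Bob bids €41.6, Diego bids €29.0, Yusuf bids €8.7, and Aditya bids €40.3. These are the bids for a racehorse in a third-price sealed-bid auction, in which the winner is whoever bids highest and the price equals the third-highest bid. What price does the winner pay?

Ordered from highest: Bob €41.6; Aditya €40.3; Diego €29.0; Yusuf €8.7.
Bob is the highest bidder, so Bob wins.
Under the third-price rule, the price is the third-highest bid: €29.0.

Price paid: €29.0.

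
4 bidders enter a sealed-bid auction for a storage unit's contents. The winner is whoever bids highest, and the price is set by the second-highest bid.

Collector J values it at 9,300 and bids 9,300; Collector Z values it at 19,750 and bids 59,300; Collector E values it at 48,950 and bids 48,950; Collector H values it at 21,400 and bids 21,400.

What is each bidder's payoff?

Bids in descending order: Collector Z 59,300, then Collector E 48,950, then Collector H 21,400, then Collector J 9,300.
Collector Z has the top bid and wins; the price is the second-highest bid, 48,950.
Collector Z's payoff = 19,750 − 48,950 = -29,200. All other bidders lose, so their payoff is 0.

Collector J 0, Collector Z -29,200, Collector E 0, Collector H 0.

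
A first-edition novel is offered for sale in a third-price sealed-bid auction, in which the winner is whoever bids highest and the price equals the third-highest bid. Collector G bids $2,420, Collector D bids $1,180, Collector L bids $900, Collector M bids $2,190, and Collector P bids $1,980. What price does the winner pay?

The winner pays $1,980.

Sorted high to low: Collector G $2,420; Collector M $2,190; Collector P $1,980; Collector D $1,180; Collector L $900.
Collector G is the highest bidder, so Collector G wins.
Under the third-price rule, the price is the third-highest bid: $1,980.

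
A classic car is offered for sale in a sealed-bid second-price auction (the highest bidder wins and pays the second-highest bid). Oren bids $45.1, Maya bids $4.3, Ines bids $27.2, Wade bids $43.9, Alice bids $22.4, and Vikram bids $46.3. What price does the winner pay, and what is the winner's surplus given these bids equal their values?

Price $45.1; surplus $1.2.

Sorted high to low: Vikram $46.3 > Oren $45.1 > Wade $43.9 > Ines $27.2 > Alice $22.4 > Maya $4.3.
Vikram is the highest bidder, so Vikram wins.
Under the second-price rule, the price is the second-highest bid: $45.1.
Surplus = $46.3 − $45.1 = $1.2.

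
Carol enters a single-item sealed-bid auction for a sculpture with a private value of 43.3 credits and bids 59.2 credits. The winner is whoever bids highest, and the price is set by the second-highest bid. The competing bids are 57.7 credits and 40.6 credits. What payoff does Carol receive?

-14.4 credits

Highest competing bid: 57.7 credits.
Carol's bid 59.2 credits is the highest overall, so Carol wins and pays the second-highest bid, 57.7 credits.
Payoff = value − price = 43.3 credits − 57.7 credits = -14.4 credits.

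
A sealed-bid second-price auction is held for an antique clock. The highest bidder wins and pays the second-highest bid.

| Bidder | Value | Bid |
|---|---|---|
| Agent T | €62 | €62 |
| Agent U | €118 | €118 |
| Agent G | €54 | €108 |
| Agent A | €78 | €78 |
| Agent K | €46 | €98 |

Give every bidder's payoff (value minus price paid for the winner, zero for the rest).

Ordered from highest: Agent U €118 > Agent G €108 > Agent K €98 > Agent A €78 > Agent T €62.
Agent U has the top bid and wins; the price is the second-highest bid, €108.
Agent U's payoff = €118 − €108 = €10. All other bidders lose, so their payoff is 0.

Agent T €0, Agent U €10, Agent G €0, Agent A €0, Agent K €0.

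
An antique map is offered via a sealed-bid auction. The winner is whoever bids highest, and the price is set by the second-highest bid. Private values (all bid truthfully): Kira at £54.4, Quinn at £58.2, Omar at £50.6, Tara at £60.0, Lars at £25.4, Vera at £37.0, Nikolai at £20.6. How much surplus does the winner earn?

Winner's surplus: £1.8.

Bids in descending order: Tara £60.0 > Quinn £58.2 > Kira £54.4 > Omar £50.6 > Vera £37.0 > Lars £25.4 > Nikolai £20.6.
Tara wins with the top bid and pays the second-highest, £58.2.
Surplus = £60.0 − £58.2 = £1.8.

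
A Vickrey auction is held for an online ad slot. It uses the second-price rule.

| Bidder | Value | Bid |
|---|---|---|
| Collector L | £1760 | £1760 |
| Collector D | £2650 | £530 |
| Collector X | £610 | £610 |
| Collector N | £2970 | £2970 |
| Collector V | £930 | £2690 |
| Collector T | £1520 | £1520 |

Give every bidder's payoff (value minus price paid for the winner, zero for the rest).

Ranking the bids: Collector N £2970; Collector V £2690; Collector L £1760; Collector T £1520; Collector X £610; Collector D £530.
Collector N has the top bid and wins; the price is the second-highest bid, £2690.
Collector N's payoff = £2970 − £2690 = £280. All other bidders lose, so their payoff is 0.

Payoffs: Collector L £0, Collector D £0, Collector X £0, Collector N £280, Collector V £0, Collector T £0.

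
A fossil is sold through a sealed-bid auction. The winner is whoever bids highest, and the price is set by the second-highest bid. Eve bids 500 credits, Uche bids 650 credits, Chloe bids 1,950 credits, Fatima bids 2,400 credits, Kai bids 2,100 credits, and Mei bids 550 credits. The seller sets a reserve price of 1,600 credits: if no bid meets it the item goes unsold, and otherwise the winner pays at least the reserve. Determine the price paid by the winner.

The winner pays 2,100 credits.

Ranking the bids: Fatima 2,400 credits; Kai 2,100 credits; Chloe 1,950 credits; Uche 650 credits; Mei 550 credits; Eve 500 credits.
Fatima has the highest bid, so Fatima wins.
The second-highest bid is 2,100 credits, which exceeds the reserve, so that sets the price.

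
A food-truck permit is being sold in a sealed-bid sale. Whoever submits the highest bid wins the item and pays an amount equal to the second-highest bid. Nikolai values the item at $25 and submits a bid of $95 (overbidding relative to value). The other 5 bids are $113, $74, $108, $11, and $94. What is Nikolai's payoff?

Highest competing bid: $113.
Nikolai's bid $95 is not the highest, so Nikolai loses, pays nothing, and earns zero payoff.

Nikolai's payoff: $0.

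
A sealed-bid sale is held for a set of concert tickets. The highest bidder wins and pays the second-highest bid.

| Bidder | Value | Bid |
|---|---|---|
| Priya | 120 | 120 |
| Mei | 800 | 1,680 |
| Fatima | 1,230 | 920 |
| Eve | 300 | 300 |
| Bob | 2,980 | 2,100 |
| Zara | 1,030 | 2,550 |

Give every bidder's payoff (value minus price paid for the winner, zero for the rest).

Ordered from highest: Zara 2,550 > Bob 2,100 > Mei 1,680 > Fatima 920 > Eve 300 > Priya 120.
Zara has the top bid and wins; the price is the second-highest bid, 2,100.
Zara's payoff = 1,030 − 2,100 = -1,070. All other bidders lose, so their payoff is 0.

Payoffs: Priya 0, Mei 0, Fatima 0, Eve 0, Bob 0, Zara -1,070.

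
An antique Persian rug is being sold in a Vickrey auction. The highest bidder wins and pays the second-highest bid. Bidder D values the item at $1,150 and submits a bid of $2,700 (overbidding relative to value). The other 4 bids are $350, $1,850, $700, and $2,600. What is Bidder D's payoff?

Highest competing bid: $2,600.
Bidder D's bid $2,700 is the highest overall, so Bidder D wins and pays the second-highest bid, $2,600.
Payoff = value − price = $1,150 − $2,600 = -$1,450.
Overbidding won the item at a price above value — truthful bidding would have avoided this loss.

Bidder D's payoff: -$1,450.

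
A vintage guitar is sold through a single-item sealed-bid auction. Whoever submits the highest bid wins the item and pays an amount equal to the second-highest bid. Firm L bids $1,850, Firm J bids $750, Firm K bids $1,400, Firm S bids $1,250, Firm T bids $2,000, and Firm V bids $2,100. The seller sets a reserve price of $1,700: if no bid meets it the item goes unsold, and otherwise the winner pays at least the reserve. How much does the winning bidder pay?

Price paid: $2,000.

Bids in descending order: Firm V $2,100, then Firm T $2,000, then Firm L $1,850, then Firm K $1,400, then Firm S $1,250, then Firm J $750.
Firm V has the highest bid, so Firm V wins.
The second-highest bid is $2,000, which exceeds the reserve, so that sets the price.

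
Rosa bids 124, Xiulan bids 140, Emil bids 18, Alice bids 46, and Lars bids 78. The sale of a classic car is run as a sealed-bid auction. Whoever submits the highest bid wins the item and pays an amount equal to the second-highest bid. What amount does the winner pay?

Price paid: 124.

Sorted high to low: Xiulan 140 > Rosa 124 > Lars 78 > Alice 46 > Emil 18.
Xiulan has the highest bid, so Xiulan wins.
The second-highest bid is 124, so that is what Xiulan pays.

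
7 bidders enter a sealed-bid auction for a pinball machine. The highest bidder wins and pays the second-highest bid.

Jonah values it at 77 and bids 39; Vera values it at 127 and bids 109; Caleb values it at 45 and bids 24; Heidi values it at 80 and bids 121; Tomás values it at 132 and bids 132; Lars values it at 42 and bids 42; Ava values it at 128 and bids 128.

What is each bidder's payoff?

Ranking the bids: Tomás 132, then Ava 128, then Heidi 121, then Vera 109, then Lars 42, then Jonah 39, then Caleb 24.
Tomás has the top bid and wins; the price is the second-highest bid, 128.
Tomás's payoff = 132 − 128 = 4. All other bidders lose, so their payoff is 0.

Payoffs: Jonah 0, Vera 0, Caleb 0, Heidi 0, Tomás 4, Lars 0, Ava 0.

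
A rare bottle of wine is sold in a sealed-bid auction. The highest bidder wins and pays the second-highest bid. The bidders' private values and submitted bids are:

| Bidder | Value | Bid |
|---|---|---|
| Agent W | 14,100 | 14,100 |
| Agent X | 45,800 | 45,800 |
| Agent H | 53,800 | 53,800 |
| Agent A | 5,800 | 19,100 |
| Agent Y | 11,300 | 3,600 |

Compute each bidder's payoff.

Ranking the bids: Agent H 53,800 > Agent X 45,800 > Agent A 19,100 > Agent W 14,100 > Agent Y 3,600.
Agent H has the top bid and wins; the price is the second-highest bid, 45,800.
Agent H's payoff = 53,800 − 45,800 = 8,000. All other bidders lose, so their payoff is 0.

Agent W 0, Agent X 0, Agent H 8,000, Agent A 0, Agent Y 0.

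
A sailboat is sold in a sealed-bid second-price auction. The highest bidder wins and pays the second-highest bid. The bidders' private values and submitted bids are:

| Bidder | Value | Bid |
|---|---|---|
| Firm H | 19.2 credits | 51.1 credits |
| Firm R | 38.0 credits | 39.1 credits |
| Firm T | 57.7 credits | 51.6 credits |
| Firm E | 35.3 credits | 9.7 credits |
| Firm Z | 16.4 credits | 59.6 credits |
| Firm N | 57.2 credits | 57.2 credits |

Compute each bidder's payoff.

Payoffs: Firm H 0.0 credits, Firm R 0.0 credits, Firm T 0.0 credits, Firm E 0.0 credits, Firm Z -40.8 credits, Firm N 0.0 credits.

Sorted high to low: Firm Z 59.6 credits > Firm N 57.2 credits > Firm T 51.6 credits > Firm H 51.1 credits > Firm R 39.1 credits > Firm E 9.7 credits.
Firm Z has the top bid and wins; the price is the second-highest bid, 57.2 credits.
Firm Z's payoff = 16.4 credits − 57.2 credits = -40.8 credits. All other bidders lose, so their payoff is 0.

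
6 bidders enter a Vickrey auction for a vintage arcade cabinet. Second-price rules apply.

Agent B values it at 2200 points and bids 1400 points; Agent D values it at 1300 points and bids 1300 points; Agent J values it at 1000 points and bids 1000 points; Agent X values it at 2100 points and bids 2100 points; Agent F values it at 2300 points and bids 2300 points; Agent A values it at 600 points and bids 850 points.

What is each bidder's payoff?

Agent B 0 points, Agent D 0 points, Agent J 0 points, Agent X 0 points, Agent F 200 points, Agent A 0 points.

Bids in descending order: Agent F 2300 points; Agent X 2100 points; Agent B 1400 points; Agent D 1300 points; Agent J 1000 points; Agent A 850 points.
Agent F has the top bid and wins; the price is the second-highest bid, 2100 points.
Agent F's payoff = 2300 points − 2100 points = 200 points. All other bidders lose, so their payoff is 0.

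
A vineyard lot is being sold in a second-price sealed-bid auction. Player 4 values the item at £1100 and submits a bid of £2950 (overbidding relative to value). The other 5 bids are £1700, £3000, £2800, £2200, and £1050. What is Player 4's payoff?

The bidder's payoff: £0.

Highest competing bid: £3000.
Player 4's bid £2950 is not the highest, so Player 4 loses, pays nothing, and earns zero payoff.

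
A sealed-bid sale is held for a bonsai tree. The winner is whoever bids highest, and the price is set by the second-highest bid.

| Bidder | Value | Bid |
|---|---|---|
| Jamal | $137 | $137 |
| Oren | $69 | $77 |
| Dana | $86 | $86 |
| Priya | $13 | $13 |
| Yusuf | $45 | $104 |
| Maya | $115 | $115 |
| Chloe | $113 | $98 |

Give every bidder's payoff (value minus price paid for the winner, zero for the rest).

Payoffs: Jamal $22, Oren $0, Dana $0, Priya $0, Yusuf $0, Maya $0, Chloe $0.

Sorted high to low: Jamal $137 > Maya $115 > Yusuf $104 > Chloe $98 > Dana $86 > Oren $77 > Priya $13.
Jamal has the top bid and wins; the price is the second-highest bid, $115.
Jamal's payoff = $137 − $115 = $22. All other bidders lose, so their payoff is 0.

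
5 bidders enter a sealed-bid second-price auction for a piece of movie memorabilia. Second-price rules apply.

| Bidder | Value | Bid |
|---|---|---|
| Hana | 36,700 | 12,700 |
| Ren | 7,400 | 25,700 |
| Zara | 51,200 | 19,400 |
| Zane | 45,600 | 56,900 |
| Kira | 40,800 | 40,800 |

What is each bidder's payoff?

Payoffs: Hana 0, Ren 0, Zara 0, Zane 4,800, Kira 0.

Ranking the bids: Zane 56,900 > Kira 40,800 > Ren 25,700 > Zara 19,400 > Hana 12,700.
Zane has the top bid and wins; the price is the second-highest bid, 40,800.
Zane's payoff = 45,600 − 40,800 = 4,800. All other bidders lose, so their payoff is 0.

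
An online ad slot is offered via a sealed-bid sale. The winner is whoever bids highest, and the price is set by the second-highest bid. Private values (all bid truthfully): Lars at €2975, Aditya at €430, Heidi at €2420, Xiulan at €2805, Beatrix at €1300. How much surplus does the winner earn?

Ordered from highest: Lars €2975 > Xiulan €2805 > Heidi €2420 > Beatrix €1300 > Aditya €430.
Lars wins with the top bid and pays the second-highest, €2805.
Surplus = €2975 − €2805 = €170.

Surplus = €170.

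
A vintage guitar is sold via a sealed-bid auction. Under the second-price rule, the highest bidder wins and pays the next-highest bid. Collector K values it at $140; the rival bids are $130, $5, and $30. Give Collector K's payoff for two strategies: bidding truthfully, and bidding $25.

The highest competing bid is $130.
Bidding truthfully at $140: Collector K has the top bid, wins, and pays the second-highest bid $130. Payoff = $140 − $130 = $10.
Bidding $25: the top bid is $130 (a rival), so Collector K loses. Payoff = $0.

(a) $10  (b) $0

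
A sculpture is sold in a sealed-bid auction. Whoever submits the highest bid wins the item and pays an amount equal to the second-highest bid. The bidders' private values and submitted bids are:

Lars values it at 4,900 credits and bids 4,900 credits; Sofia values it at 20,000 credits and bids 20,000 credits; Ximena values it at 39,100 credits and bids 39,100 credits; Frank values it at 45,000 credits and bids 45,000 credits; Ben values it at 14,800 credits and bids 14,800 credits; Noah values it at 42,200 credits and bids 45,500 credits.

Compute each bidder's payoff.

Payoffs: Lars 0 credits, Sofia 0 credits, Ximena 0 credits, Frank 0 credits, Ben 0 credits, Noah -2,800 credits.

Bids in descending order: Noah 45,500 credits > Frank 45,000 credits > Ximena 39,100 credits > Sofia 20,000 credits > Ben 14,800 credits > Lars 4,900 credits.
Noah has the top bid and wins; the price is the second-highest bid, 45,000 credits.
Noah's payoff = 42,200 credits − 45,000 credits = -2,800 credits. All other bidders lose, so their payoff is 0.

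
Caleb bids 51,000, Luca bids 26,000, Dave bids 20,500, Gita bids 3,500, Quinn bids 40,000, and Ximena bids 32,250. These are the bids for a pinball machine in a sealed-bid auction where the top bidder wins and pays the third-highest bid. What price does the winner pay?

Ranking the bids: Caleb 51,000, then Quinn 40,000, then Ximena 32,250, then Luca 26,000, then Dave 20,500, then Gita 3,500.
Caleb is the highest bidder, so Caleb wins.
Under the third-price rule, the price is the third-highest bid: 32,250.

Price paid: 32,250.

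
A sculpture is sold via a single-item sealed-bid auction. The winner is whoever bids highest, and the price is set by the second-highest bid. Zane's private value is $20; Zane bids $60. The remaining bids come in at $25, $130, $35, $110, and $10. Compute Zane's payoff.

Highest competing bid: $130.
Zane's bid $60 is not the highest, so Zane loses, pays nothing, and earns zero payoff.

$0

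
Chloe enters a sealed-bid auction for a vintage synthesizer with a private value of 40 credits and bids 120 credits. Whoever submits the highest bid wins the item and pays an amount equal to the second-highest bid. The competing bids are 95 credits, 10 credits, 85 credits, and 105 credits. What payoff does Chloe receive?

Highest competing bid: 105 credits.
Chloe's bid 120 credits is the highest overall, so Chloe wins and pays the second-highest bid, 105 credits.
Payoff = value − price = 40 credits − 105 credits = -65 credits.

Payoff = -65 credits.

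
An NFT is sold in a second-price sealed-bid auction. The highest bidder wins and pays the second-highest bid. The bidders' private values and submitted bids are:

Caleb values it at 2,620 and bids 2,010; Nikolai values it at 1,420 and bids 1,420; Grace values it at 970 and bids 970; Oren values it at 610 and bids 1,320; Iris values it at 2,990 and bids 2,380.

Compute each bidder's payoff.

Caleb 0, Nikolai 0, Grace 0, Oren 0, Iris 980.

Ranking the bids: Iris 2,380, then Caleb 2,010, then Nikolai 1,420, then Oren 1,320, then Grace 970.
Iris has the top bid and wins; the price is the second-highest bid, 2,010.
Iris's payoff = 2,990 − 2,010 = 980. All other bidders lose, so their payoff is 0.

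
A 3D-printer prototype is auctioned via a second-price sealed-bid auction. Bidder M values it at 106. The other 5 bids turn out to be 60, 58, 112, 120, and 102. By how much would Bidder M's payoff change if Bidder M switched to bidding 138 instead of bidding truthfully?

Payoff change: -14.

The highest competing bid is 120.
Bidding truthfully at 106: the top bid is 120 (a rival), so Bidder M loses. Payoff = 0.
Bidding 138: Bidder M has the top bid, wins, and pays the second-highest bid 120. Payoff = 106 − 120 = -14.
Change = -14 − 0 = -14.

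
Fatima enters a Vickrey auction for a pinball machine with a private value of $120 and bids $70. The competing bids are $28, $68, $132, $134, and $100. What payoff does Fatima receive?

Highest competing bid: $134.
Fatima's bid $70 is not the highest, so Fatima loses, pays nothing, and earns zero payoff.

Payoff = $0.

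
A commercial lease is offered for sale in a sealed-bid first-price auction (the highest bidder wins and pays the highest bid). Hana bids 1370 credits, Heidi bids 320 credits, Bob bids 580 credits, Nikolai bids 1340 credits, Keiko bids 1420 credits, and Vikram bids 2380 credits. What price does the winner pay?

Ranking the bids: Vikram 2380 credits, then Keiko 1420 credits, then Hana 1370 credits, then Nikolai 1340 credits, then Bob 580 credits, then Heidi 320 credits.
Vikram is the highest bidder, so Vikram wins.
Under the first-price rule, the price is the highest bid: 2380 credits.

The winner pays 2380 credits.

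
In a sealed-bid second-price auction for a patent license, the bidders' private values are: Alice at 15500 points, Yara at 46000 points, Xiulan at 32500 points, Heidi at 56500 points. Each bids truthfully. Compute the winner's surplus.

10500 points

Bids in descending order: Heidi 56500 points; Yara 46000 points; Xiulan 32500 points; Alice 15500 points.
Heidi wins with the top bid and pays the second-highest, 46000 points.
Surplus = 56500 points − 46000 points = 10500 points.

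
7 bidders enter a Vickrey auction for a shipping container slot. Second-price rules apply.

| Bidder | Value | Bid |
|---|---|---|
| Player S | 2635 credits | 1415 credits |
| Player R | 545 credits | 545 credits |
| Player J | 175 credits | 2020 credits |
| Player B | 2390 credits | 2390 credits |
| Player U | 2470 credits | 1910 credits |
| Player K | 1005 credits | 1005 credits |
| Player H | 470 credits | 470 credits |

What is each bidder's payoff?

Ranking the bids: Player B 2390 credits, then Player J 2020 credits, then Player U 1910 credits, then Player S 1415 credits, then Player K 1005 credits, then Player R 545 credits, then Player H 470 credits.
Player B has the top bid and wins; the price is the second-highest bid, 2020 credits.
Player B's payoff = 2390 credits − 2020 credits = 370 credits. All other bidders lose, so their payoff is 0.

Player S 0 credits, Player R 0 credits, Player J 0 credits, Player B 370 credits, Player U 0 credits, Player K 0 credits, Player H 0 credits.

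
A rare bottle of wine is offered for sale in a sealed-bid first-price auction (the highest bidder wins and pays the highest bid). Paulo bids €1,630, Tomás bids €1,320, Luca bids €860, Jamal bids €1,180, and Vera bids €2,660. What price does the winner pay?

The winner pays €2,660.

Sorted high to low: Vera €2,660, then Paulo €1,630, then Tomás €1,320, then Jamal €1,180, then Luca €860.
Vera is the highest bidder, so Vera wins.
Under the first-price rule, the price is the highest bid: €2,660.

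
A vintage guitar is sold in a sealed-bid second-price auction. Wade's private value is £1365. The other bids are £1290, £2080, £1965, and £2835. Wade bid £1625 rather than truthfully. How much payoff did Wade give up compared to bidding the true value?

Regret: £0.

The highest competing bid is £2835.
Bidding truthfully at £1365: the top bid is £2835 (a rival), so Wade loses. Payoff = £0.
Bidding £1625: the top bid is £2835 (a rival), so Wade loses. Payoff = £0.
Regret = truthful payoff − actual payoff = £0 − £0 = £0.
The bid only affects whether you win, not the price — here both bids land on the same side of the top rival bid, so the deviation is payoff-neutral.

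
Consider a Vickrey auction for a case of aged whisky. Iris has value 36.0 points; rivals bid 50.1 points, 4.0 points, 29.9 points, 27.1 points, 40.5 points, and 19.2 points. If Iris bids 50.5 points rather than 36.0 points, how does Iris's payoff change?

Change in payoff: -14.1 points.

The highest competing bid is 50.1 points.
Bidding truthfully at 36.0 points: the top bid is 50.1 points (a rival), so Iris loses. Payoff = 0.0 points.
Bidding 50.5 points: Iris has the top bid, wins, and pays the second-highest bid 50.1 points. Payoff = 36.0 points − 50.1 points = -14.1 points.
Change = -14.1 points − 0.0 points = -14.1 points.
Deviating from a truthful bid can only lose payoff in a second-price auction — never gain.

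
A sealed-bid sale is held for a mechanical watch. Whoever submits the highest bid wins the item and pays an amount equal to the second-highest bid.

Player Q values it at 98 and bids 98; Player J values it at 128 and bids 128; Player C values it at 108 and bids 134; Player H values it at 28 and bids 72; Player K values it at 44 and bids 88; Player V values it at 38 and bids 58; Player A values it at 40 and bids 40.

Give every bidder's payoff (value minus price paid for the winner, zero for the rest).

Bids in descending order: Player C 134, then Player J 128, then Player Q 98, then Player K 88, then Player H 72, then Player V 58, then Player A 40.
Player C has the top bid and wins; the price is the second-highest bid, 128.
Player C's payoff = 108 − 128 = -20. All other bidders lose, so their payoff is 0.

Player Q 0, Player J 0, Player C -20, Player H 0, Player K 0, Player V 0, Player A 0.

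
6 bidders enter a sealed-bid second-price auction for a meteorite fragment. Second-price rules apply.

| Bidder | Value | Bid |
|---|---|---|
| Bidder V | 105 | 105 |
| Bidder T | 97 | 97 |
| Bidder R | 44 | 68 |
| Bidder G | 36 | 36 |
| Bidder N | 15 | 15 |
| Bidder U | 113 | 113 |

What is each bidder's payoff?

Bids in descending order: Bidder U 113, then Bidder V 105, then Bidder T 97, then Bidder R 68, then Bidder G 36, then Bidder N 15.
Bidder U has the top bid and wins; the price is the second-highest bid, 105.
Bidder U's payoff = 113 − 105 = 8. All other bidders lose, so their payoff is 0.

Bidder V 0, Bidder T 0, Bidder R 0, Bidder G 0, Bidder N 0, Bidder U 8.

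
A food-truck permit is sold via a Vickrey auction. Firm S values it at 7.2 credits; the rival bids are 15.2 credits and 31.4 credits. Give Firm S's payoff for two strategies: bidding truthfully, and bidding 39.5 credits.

Truthful: 0.0 credits; alternative: -24.2 credits.

The highest competing bid is 31.4 credits.
Bidding truthfully at 7.2 credits: the top bid is 31.4 credits (a rival), so Firm S loses. Payoff = 0.0 credits.
Bidding 39.5 credits: Firm S has the top bid, wins, and pays the second-highest bid 31.4 credits. Payoff = 7.2 credits − 31.4 credits = -24.2 credits.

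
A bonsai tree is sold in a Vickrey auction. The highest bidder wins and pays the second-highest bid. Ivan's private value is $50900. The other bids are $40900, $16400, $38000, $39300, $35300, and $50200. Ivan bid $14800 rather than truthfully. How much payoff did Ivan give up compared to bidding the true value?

The highest competing bid is $50200.
Bidding truthfully at $50900: Ivan has the top bid, wins, and pays the second-highest bid $50200. Payoff = $50900 − $50200 = $700.
Bidding $14800: the top bid is $50200 (a rival), so Ivan loses. Payoff = $0.
Regret = truthful payoff − actual payoff = $700 − $0 = $700.
This is the dominant-strategy logic: truthful bidding weakly beats any alternative.

$700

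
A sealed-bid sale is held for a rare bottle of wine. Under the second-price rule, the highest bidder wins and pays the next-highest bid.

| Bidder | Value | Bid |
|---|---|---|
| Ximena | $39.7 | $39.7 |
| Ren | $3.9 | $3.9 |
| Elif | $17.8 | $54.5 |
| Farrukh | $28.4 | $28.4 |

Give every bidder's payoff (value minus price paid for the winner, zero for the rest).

Ximena $0.0, Ren $0.0, Elif -$21.9, Farrukh $0.0.

Ranking the bids: Elif $54.5, then Ximena $39.7, then Farrukh $28.4, then Ren $3.9.
Elif has the top bid and wins; the price is the second-highest bid, $39.7.
Elif's payoff = $17.8 − $39.7 = -$21.9. All other bidders lose, so their payoff is 0.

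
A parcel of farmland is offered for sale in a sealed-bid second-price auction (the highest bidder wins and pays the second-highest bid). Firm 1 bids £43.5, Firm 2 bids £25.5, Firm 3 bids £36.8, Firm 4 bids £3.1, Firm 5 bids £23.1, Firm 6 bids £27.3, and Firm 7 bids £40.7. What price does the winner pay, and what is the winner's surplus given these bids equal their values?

The winner pays £40.7 for a surplus of £2.8.

Ranking the bids: Firm 1 £43.5 > Firm 7 £40.7 > Firm 3 £36.8 > Firm 6 £27.3 > Firm 2 £25.5 > Firm 5 £23.1 > Firm 4 £3.1.
Firm 1 is the highest bidder, so Firm 1 wins.
Under the second-price rule, the price is the second-highest bid: £40.7.
Surplus = £43.5 − £40.7 = £2.8.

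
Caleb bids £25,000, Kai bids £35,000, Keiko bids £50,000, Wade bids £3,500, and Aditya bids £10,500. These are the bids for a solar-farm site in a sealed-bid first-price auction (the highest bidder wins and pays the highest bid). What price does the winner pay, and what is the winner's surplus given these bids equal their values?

Ranking the bids: Keiko £50,000, then Kai £35,000, then Caleb £25,000, then Aditya £10,500, then Wade £3,500.
Keiko is the highest bidder, so Keiko wins.
Under the first-price rule, the price is the highest bid: £50,000.
Surplus = £50,000 − £50,000 = £0.

The winner pays £50,000 for a surplus of £0.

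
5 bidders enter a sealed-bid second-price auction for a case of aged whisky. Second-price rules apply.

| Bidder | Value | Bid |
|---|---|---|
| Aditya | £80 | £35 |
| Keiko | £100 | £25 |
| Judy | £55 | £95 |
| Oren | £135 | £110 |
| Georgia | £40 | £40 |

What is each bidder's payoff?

Bids in descending order: Oren £110, then Judy £95, then Georgia £40, then Aditya £35, then Keiko £25.
Oren has the top bid and wins; the price is the second-highest bid, £95.
Oren's payoff = £135 − £95 = £40. All other bidders lose, so their payoff is 0.

Payoffs: Aditya £0, Keiko £0, Judy £0, Oren £40, Georgia £0.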